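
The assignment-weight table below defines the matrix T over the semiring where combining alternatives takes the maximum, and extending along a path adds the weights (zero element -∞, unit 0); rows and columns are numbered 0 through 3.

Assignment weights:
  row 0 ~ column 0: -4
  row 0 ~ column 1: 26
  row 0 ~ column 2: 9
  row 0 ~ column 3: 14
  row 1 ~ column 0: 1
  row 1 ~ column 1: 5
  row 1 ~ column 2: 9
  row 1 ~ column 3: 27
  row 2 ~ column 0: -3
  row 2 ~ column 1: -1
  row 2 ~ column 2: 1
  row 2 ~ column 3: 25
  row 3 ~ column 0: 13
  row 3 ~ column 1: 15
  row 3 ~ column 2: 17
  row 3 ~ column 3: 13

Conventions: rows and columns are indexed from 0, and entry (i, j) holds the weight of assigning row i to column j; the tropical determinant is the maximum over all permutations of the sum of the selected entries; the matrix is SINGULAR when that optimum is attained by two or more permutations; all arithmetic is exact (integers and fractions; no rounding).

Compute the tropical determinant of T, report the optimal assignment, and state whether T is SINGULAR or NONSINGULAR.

σ = (0, 1, 2, 3): (-4) + 5 + 1 + 13 = 15
σ = (0, 1, 3, 2): (-4) + 5 + 25 + 17 = 43
σ = (0, 2, 1, 3): (-4) + 9 + (-1) + 13 = 17
σ = (0, 2, 3, 1): (-4) + 9 + 25 + 15 = 45
σ = (0, 3, 1, 2): (-4) + 27 + (-1) + 17 = 39
σ = (0, 3, 2, 1): (-4) + 27 + 1 + 15 = 39
σ = (1, 0, 2, 3): 26 + 1 + 1 + 13 = 41
σ = (1, 0, 3, 2): 26 + 1 + 25 + 17 = 69
σ = (1, 2, 0, 3): 26 + 9 + (-3) + 13 = 45
σ = (1, 2, 3, 0): 26 + 9 + 25 + 13 = 73
σ = (1, 3, 0, 2): 26 + 27 + (-3) + 17 = 67
σ = (1, 3, 2, 0): 26 + 27 + 1 + 13 = 67
σ = (2, 0, 1, 3): 9 + 1 + (-1) + 13 = 22
σ = (2, 0, 3, 1): 9 + 1 + 25 + 15 = 50
σ = (2, 1, 0, 3): 9 + 5 + (-3) + 13 = 24
σ = (2, 1, 3, 0): 9 + 5 + 25 + 13 = 52
σ = (2, 3, 0, 1): 9 + 27 + (-3) + 15 = 48
σ = (2, 3, 1, 0): 9 + 27 + (-1) + 13 = 48
σ = (3, 0, 1, 2): 14 + 1 + (-1) + 17 = 31
σ = (3, 0, 2, 1): 14 + 1 + 1 + 15 = 31
σ = (3, 1, 0, 2): 14 + 5 + (-3) + 17 = 33
σ = (3, 1, 2, 0): 14 + 5 + 1 + 13 = 33
σ = (3, 2, 0, 1): 14 + 9 + (-3) + 15 = 35
σ = (3, 2, 1, 0): 14 + 9 + (-1) + 13 = 35
Optimal value attained by: σ = (1, 2, 3, 0).
Answer: det⊕(T) = 73; verdict: NONSINGULAR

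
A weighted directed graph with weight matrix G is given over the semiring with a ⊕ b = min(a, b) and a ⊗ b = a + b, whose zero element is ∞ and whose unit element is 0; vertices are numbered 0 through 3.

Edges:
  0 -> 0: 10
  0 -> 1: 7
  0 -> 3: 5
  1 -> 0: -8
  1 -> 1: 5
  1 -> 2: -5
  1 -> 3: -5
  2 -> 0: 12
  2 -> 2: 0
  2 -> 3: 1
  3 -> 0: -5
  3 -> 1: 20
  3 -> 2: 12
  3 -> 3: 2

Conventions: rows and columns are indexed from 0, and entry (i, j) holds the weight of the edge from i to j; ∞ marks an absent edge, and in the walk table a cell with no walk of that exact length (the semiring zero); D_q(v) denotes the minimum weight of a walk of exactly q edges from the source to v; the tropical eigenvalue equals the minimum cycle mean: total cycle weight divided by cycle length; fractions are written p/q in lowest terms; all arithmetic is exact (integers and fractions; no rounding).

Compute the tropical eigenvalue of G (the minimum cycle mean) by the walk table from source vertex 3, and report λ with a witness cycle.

q=0: [∞, ∞, ∞, 0]
q=1: [-5, 20, 12, 2]
q=2: [-3, 2, 12, 0]
q=3: [-6, 4, -3, -3]
q=4: [-8, 1, -3, -2]
Optimal cycle mean attained by: cycle 0->1->3->0, total 7 + (-5) + (-5), length 3.
Answer: λ = -1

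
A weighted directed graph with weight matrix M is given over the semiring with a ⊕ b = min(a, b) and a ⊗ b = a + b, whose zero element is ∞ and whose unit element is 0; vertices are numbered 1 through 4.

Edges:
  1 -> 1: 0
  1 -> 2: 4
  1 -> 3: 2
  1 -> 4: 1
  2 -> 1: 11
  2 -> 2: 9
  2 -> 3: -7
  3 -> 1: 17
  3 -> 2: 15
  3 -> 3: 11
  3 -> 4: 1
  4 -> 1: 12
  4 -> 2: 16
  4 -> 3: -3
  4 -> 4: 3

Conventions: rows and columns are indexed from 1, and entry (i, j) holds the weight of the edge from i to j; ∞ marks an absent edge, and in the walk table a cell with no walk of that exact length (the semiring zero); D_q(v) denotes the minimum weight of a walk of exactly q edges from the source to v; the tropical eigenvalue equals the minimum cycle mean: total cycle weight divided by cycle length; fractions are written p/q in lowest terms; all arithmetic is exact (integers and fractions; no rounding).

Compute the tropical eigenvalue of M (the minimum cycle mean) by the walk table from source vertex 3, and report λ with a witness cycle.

q=0: [∞, ∞, 0, ∞]
q=1: [17, 15, 11, 1]
q=2: [13, 17, -2, 4]
q=3: [13, 13, 1, -1]
q=4: [11, 15, -4, 2]
Optimal cycle mean attained by: cycle 3->4->3, total 1 + (-3), length 2.
Answer: λ = -1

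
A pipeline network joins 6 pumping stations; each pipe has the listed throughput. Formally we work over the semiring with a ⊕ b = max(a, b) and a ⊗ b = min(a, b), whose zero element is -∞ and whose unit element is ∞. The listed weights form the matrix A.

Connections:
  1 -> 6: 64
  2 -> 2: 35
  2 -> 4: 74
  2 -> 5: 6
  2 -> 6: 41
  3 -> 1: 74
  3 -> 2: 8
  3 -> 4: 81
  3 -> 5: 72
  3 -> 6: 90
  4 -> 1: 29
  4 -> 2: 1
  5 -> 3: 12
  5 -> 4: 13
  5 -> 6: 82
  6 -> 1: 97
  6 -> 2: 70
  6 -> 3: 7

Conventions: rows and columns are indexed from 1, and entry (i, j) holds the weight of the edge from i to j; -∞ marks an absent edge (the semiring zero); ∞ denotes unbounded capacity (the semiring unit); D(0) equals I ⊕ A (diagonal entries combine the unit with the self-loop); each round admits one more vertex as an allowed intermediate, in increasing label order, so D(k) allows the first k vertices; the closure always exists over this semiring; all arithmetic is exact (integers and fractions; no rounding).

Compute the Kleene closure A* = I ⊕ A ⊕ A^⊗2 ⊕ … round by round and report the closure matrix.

D(0):
  [∞, -∞, -∞, -∞, -∞, 64]
  [-∞, ∞, -∞, 74, 6, 41]
  [74, 8, ∞, 81, 72, 90]
  [29, 1, -∞, ∞, -∞, -∞]
  [-∞, -∞, 12, 13, ∞, 82]
  [97, 70, 7, -∞, -∞, ∞]
D(1):
  [∞, -∞, -∞, -∞, -∞, 64]
  [-∞, ∞, -∞, 74, 6, 41]
  [74, 8, ∞, 81, 72, 90]
  [29, 1, -∞, ∞, -∞, 29]
  [-∞, -∞, 12, 13, ∞, 82]
  [97, 70, 7, -∞, -∞, ∞]
D(2):
  [∞, -∞, -∞, -∞, -∞, 64]
  [-∞, ∞, -∞, 74, 6, 41]
  [74, 8, ∞, 81, 72, 90]
  [29, 1, -∞, ∞, 1, 29]
  [-∞, -∞, 12, 13, ∞, 82]
  [97, 70, 7, 70, 6, ∞]
D(3):
  [∞, -∞, -∞, -∞, -∞, 64]
  [-∞, ∞, -∞, 74, 6, 41]
  [74, 8, ∞, 81, 72, 90]
  [29, 1, -∞, ∞, 1, 29]
  [12, 8, 12, 13, ∞, 82]
  [97, 70, 7, 70, 7, ∞]
D(4):
  [∞, -∞, -∞, -∞, -∞, 64]
  [29, ∞, -∞, 74, 6, 41]
  [74, 8, ∞, 81, 72, 90]
  [29, 1, -∞, ∞, 1, 29]
  [13, 8, 12, 13, ∞, 82]
  [97, 70, 7, 70, 7, ∞]
D(5):
  [∞, -∞, -∞, -∞, -∞, 64]
  [29, ∞, 6, 74, 6, 41]
  [74, 8, ∞, 81, 72, 90]
  [29, 1, 1, ∞, 1, 29]
  [13, 8, 12, 13, ∞, 82]
  [97, 70, 7, 70, 7, ∞]
D(6):
  [∞, 64, 7, 64, 7, 64]
  [41, ∞, 7, 74, 7, 41]
  [90, 70, ∞, 81, 72, 90]
  [29, 29, 7, ∞, 7, 29]
  [82, 70, 12, 70, ∞, 82]
  [97, 70, 7, 70, 7, ∞]
Answer: A* = [[∞, 64, 7, 64, 7, 64], [41, ∞, 7, 74, 7, 41], [90, 70, ∞, 81, 72, 90], [29, 29, 7, ∞, 7, 29], [82, 70, 12, 70, ∞, 82], [97, 70, 7, 70, 7, ∞]]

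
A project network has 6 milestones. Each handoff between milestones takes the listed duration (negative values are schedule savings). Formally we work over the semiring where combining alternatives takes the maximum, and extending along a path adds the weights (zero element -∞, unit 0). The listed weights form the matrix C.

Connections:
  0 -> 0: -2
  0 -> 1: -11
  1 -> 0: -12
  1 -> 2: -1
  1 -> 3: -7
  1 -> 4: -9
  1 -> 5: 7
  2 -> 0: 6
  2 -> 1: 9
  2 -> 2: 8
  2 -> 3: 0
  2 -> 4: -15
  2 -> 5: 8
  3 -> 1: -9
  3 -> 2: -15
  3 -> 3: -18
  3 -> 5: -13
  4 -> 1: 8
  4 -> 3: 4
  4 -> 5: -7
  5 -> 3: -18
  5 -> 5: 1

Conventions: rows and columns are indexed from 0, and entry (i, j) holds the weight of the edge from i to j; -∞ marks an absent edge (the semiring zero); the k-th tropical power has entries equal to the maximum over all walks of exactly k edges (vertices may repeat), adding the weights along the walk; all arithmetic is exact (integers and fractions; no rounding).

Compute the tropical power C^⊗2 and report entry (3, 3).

C^⊗2:
  [-4, -13, -12, -18, -20, -4]
  [5, 8, 7, -1, -16, 8]
  [14, 17, 16, 8, 0, 16]
  [-9, -6, -7, -15, -18, -2]
  [-4, -5, 7, 1, -1, 15]
  [-∞, -27, -33, -17, -∞, 2]
Key observation: the optimum is the walk 3->2->3, with weight (-15) + 0 = -15.
Optimal value attained by: walk 3->2->3.
Answer: (C^⊗2)[3][3] = -15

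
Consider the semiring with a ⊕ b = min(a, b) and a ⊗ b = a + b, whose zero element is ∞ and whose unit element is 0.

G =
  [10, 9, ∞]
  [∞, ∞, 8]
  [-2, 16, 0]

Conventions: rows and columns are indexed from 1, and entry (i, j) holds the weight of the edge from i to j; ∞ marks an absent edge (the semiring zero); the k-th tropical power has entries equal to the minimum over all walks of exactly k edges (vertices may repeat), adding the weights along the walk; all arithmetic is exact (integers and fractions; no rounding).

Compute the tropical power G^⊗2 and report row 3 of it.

G^⊗2:
  [20, 19, 17]
  [6, 24, 8]
  [-2, 7, 0]
Answer: row 3 of G^⊗2 = [-2, 7, 0]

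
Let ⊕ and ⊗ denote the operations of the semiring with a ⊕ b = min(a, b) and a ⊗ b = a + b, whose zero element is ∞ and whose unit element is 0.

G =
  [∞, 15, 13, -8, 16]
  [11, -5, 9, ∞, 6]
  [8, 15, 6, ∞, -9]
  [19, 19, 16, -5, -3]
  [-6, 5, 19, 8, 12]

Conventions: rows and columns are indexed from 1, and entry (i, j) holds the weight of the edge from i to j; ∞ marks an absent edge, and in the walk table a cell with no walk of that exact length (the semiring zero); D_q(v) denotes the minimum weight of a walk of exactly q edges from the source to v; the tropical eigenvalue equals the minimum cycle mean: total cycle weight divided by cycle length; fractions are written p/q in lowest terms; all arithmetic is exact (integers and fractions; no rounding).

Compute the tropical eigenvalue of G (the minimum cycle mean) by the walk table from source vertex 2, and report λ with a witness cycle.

q=0: [∞, 0, ∞, ∞, ∞]
q=1: [11, -5, 9, ∞, 6]
q=2: [0, -10, 4, 3, 0]
q=3: [-6, -15, -1, -8, -5]
q=4: [-11, -20, -6, -14, -11]
q=5: [-17, -25, -11, -19, -17]
Optimal cycle mean attained by: cycle 1->4->5->1, total (-8) + (-3) + (-6), length 3.
Answer: λ = -17/3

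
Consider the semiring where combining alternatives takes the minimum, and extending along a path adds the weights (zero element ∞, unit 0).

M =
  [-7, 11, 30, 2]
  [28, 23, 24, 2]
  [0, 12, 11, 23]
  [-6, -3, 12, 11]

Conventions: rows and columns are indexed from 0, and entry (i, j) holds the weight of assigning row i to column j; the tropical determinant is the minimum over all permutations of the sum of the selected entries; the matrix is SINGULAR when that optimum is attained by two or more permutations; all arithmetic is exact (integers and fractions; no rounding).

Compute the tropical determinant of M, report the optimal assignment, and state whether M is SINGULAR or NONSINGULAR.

σ = (0, 1, 2, 3): (-7) + 23 + 11 + 11 = 38
σ = (0, 1, 3, 2): (-7) + 23 + 23 + 12 = 51
σ = (0, 2, 1, 3): (-7) + 24 + 12 + 11 = 40
σ = (0, 2, 3, 1): (-7) + 24 + 23 + (-3) = 37
σ = (0, 3, 1, 2): (-7) + 2 + 12 + 12 = 19
σ = (0, 3, 2, 1): (-7) + 2 + 11 + (-3) = 3
σ = (1, 0, 2, 3): 11 + 28 + 11 + 11 = 61
σ = (1, 0, 3, 2): 11 + 28 + 23 + 12 = 74
σ = (1, 2, 0, 3): 11 + 24 + 0 + 11 = 46
σ = (1, 2, 3, 0): 11 + 24 + 23 + (-6) = 52
σ = (1, 3, 0, 2): 11 + 2 + 0 + 12 = 25
σ = (1, 3, 2, 0): 11 + 2 + 11 + (-6) = 18
σ = (2, 0, 1, 3): 30 + 28 + 12 + 11 = 81
σ = (2, 0, 3, 1): 30 + 28 + 23 + (-3) = 78
σ = (2, 1, 0, 3): 30 + 23 + 0 + 11 = 64
σ = (2, 1, 3, 0): 30 + 23 + 23 + (-6) = 70
σ = (2, 3, 0, 1): 30 + 2 + 0 + (-3) = 29
σ = (2, 3, 1, 0): 30 + 2 + 12 + (-6) = 38
σ = (3, 0, 1, 2): 2 + 28 + 12 + 12 = 54
σ = (3, 0, 2, 1): 2 + 28 + 11 + (-3) = 38
σ = (3, 1, 0, 2): 2 + 23 + 0 + 12 = 37
σ = (3, 1, 2, 0): 2 + 23 + 11 + (-6) = 30
σ = (3, 2, 0, 1): 2 + 24 + 0 + (-3) = 23
σ = (3, 2, 1, 0): 2 + 24 + 12 + (-6) = 32
Optimal value attained by: σ = (0, 3, 2, 1).
Answer: det⊕(M) = 3; verdict: NONSINGULAR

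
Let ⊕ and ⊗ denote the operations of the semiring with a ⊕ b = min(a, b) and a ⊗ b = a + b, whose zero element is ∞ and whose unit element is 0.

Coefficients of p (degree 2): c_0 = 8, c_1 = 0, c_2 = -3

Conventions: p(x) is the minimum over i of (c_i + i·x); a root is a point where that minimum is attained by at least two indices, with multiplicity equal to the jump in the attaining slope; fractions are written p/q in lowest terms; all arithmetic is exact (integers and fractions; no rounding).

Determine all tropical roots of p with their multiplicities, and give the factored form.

hull edge (i=0, c=8) to (i=1, c=0): slope -8, span 1
hull edge (i=1, c=0) to (i=2, c=-3): slope -3, span 1
Factored form: p(x) = -3 ⊗ (x ⊕ 3) ⊗ (x ⊕ 8)
Answer: roots = 3 (mult 1), 8 (mult 1)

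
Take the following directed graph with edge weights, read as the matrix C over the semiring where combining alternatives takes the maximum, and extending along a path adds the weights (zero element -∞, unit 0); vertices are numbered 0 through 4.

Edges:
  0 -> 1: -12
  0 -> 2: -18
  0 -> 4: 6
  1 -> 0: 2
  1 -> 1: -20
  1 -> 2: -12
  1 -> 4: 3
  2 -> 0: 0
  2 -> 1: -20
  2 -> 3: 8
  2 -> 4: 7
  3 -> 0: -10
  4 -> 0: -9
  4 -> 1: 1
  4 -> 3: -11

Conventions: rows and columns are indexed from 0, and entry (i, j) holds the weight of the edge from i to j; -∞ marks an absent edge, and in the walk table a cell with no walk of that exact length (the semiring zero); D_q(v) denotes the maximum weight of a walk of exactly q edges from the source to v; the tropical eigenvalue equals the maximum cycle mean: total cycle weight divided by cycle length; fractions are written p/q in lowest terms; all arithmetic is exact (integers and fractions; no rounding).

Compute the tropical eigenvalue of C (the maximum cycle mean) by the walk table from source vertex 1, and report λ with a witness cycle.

q=0: [-∞, 0, -∞, -∞, -∞]
q=1: [2, -20, -12, -∞, 3]
q=2: [-6, 4, -16, -4, 8]
q=3: [6, 9, -8, -3, 7]
q=4: [11, 8, -3, 0, 12]
q=5: [10, 13, -4, 5, 17]
Optimal cycle mean attained by: cycle 0->4->1->0, total 6 + 1 + 2, length 3.
Answer: λ = 3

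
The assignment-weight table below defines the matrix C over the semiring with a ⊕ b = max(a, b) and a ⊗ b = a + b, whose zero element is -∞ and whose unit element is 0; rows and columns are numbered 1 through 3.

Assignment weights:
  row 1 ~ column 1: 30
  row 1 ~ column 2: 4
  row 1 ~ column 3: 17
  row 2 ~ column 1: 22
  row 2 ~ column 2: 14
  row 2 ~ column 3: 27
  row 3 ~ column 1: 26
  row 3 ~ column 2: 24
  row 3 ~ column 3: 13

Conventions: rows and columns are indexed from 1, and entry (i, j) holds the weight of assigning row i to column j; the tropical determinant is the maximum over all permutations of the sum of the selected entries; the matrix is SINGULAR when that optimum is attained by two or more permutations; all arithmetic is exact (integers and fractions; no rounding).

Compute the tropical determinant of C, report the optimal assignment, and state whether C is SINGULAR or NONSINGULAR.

σ = (1, 2, 3): 30 + 14 + 13 = 57
σ = (1, 3, 2): 30 + 27 + 24 = 81
σ = (2, 1, 3): 4 + 22 + 13 = 39
σ = (2, 3, 1): 4 + 27 + 26 = 57
σ = (3, 1, 2): 17 + 22 + 24 = 63
σ = (3, 2, 1): 17 + 14 + 26 = 57
Optimal value attained by: σ = (1, 3, 2).
Answer: det⊕(C) = 81; verdict: NONSINGULAR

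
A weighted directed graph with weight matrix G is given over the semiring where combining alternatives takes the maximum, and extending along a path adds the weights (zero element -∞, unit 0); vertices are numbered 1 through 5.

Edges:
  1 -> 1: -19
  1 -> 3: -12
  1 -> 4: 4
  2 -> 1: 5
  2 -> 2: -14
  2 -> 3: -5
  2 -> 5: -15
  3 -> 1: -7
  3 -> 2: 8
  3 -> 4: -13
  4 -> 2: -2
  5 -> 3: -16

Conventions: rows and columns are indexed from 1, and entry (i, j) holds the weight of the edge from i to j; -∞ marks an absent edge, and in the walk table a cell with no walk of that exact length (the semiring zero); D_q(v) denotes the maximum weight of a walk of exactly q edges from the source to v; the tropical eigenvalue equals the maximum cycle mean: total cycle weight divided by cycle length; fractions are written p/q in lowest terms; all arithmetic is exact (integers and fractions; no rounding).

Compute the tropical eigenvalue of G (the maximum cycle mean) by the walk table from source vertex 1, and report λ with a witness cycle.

q=0: [0, -∞, -∞, -∞, -∞]
q=1: [-19, -∞, -12, 4, -∞]
q=2: [-19, 2, -31, -15, -∞]
q=3: [7, -12, -3, -15, -13]
q=4: [-7, 5, -5, 11, -27]
q=5: [10, 9, 0, -3, -10]
Optimal cycle mean attained by: cycle 1->4->2->1, total 4 + (-2) + 5, length 3.
Answer: λ = 7/3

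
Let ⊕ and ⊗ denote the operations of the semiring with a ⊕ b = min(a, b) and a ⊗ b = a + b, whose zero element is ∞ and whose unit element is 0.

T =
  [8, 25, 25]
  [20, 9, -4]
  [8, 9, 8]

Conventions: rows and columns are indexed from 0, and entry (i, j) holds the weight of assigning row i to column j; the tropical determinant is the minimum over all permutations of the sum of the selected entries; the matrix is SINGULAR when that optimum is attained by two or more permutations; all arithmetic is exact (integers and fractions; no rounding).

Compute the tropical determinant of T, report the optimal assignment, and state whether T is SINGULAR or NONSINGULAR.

σ = (0, 1, 2): 8 + 9 + 8 = 25
σ = (0, 2, 1): 8 + (-4) + 9 = 13
σ = (1, 0, 2): 25 + 20 + 8 = 53
σ = (1, 2, 0): 25 + (-4) + 8 = 29
σ = (2, 0, 1): 25 + 20 + 9 = 54
σ = (2, 1, 0): 25 + 9 + 8 = 42
Optimal value attained by: σ = (0, 2, 1).
Answer: det⊕(T) = 13; verdict: NONSINGULAR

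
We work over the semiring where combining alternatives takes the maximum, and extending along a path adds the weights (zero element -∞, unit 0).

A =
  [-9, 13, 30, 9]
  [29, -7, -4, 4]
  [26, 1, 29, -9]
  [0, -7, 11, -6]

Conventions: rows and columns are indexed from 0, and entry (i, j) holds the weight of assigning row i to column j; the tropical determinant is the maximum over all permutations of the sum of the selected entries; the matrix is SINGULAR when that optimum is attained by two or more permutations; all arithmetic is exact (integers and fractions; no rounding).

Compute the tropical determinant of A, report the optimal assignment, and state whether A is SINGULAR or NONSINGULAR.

σ = (0, 1, 2, 3): (-9) + (-7) + 29 + (-6) = 7
σ = (0, 1, 3, 2): (-9) + (-7) + (-9) + 11 = -14
σ = (0, 2, 1, 3): (-9) + (-4) + 1 + (-6) = -18
σ = (0, 2, 3, 1): (-9) + (-4) + (-9) + (-7) = -29
σ = (0, 3, 1, 2): (-9) + 4 + 1 + 11 = 7
σ = (0, 3, 2, 1): (-9) + 4 + 29 + (-7) = 17
σ = (1, 0, 2, 3): 13 + 29 + 29 + (-6) = 65
σ = (1, 0, 3, 2): 13 + 29 + (-9) + 11 = 44
σ = (1, 2, 0, 3): 13 + (-4) + 26 + (-6) = 29
σ = (1, 2, 3, 0): 13 + (-4) + (-9) + 0 = 0
σ = (1, 3, 0, 2): 13 + 4 + 26 + 11 = 54
σ = (1, 3, 2, 0): 13 + 4 + 29 + 0 = 46
σ = (2, 0, 1, 3): 30 + 29 + 1 + (-6) = 54
σ = (2, 0, 3, 1): 30 + 29 + (-9) + (-7) = 43
σ = (2, 1, 0, 3): 30 + (-7) + 26 + (-6) = 43
σ = (2, 1, 3, 0): 30 + (-7) + (-9) + 0 = 14
σ = (2, 3, 0, 1): 30 + 4 + 26 + (-7) = 53
σ = (2, 3, 1, 0): 30 + 4 + 1 + 0 = 35
σ = (3, 0, 1, 2): 9 + 29 + 1 + 11 = 50
σ = (3, 0, 2, 1): 9 + 29 + 29 + (-7) = 60
σ = (3, 1, 0, 2): 9 + (-7) + 26 + 11 = 39
σ = (3, 1, 2, 0): 9 + (-7) + 29 + 0 = 31
σ = (3, 2, 0, 1): 9 + (-4) + 26 + (-7) = 24
σ = (3, 2, 1, 0): 9 + (-4) + 1 + 0 = 6
Optimal value attained by: σ = (1, 0, 2, 3).
Answer: det⊕(A) = 65; verdict: NONSINGULAR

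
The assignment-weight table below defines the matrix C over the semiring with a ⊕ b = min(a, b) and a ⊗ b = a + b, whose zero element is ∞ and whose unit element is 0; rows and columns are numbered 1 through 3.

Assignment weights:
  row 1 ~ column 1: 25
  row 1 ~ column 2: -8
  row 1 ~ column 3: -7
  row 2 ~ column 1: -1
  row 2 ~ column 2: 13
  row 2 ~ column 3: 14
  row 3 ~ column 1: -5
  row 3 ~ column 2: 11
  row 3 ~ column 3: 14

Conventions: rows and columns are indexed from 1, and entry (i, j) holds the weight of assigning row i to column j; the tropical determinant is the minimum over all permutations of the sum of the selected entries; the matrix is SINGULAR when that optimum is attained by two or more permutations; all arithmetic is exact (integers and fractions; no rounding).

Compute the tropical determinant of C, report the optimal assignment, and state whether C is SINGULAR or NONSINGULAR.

σ = (1, 2, 3): 25 + 13 + 14 = 52
σ = (1, 3, 2): 25 + 14 + 11 = 50
σ = (2, 1, 3): (-8) + (-1) + 14 = 5
σ = (2, 3, 1): (-8) + 14 + (-5) = 1
σ = (3, 1, 2): (-7) + (-1) + 11 = 3
σ = (3, 2, 1): (-7) + 13 + (-5) = 1
Optimal value attained by: σ = (2, 3, 1).
Answer: det⊕(C) = 1; verdict: SINGULAR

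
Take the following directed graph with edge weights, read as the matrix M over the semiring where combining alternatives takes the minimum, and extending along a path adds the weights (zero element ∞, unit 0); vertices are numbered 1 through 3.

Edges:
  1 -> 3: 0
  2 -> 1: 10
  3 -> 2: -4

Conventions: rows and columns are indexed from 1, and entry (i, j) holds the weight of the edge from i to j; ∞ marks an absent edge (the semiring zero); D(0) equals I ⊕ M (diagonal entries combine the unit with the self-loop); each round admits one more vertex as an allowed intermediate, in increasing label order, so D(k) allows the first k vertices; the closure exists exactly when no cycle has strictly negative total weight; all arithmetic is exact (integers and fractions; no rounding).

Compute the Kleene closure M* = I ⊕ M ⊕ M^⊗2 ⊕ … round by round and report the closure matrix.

D(0):
  [0, ∞, 0]
  [10, 0, ∞]
  [∞, -4, 0]
D(1):
  [0, ∞, 0]
  [10, 0, 10]
  [∞, -4, 0]
D(2):
  [0, ∞, 0]
  [10, 0, 10]
  [6, -4, 0]
D(3):
  [0, -4, 0]
  [10, 0, 10]
  [6, -4, 0]
Answer: M* = [[0, -4, 0], [10, 0, 10], [6, -4, 0]]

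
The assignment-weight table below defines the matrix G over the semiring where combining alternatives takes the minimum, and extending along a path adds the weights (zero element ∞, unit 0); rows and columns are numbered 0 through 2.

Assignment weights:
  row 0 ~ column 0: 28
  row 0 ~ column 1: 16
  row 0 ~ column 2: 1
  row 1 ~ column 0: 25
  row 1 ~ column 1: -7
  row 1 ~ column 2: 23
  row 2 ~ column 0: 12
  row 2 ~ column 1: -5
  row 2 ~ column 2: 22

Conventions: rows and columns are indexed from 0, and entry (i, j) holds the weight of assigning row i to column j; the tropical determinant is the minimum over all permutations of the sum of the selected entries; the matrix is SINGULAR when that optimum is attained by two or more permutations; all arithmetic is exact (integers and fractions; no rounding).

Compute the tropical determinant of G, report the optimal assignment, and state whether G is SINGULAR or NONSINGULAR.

σ = (0, 1, 2): 28 + (-7) + 22 = 43
σ = (0, 2, 1): 28 + 23 + (-5) = 46
σ = (1, 0, 2): 16 + 25 + 22 = 63
σ = (1, 2, 0): 16 + 23 + 12 = 51
σ = (2, 0, 1): 1 + 25 + (-5) = 21
σ = (2, 1, 0): 1 + (-7) + 12 = 6
Optimal value attained by: σ = (2, 1, 0).
Answer: det⊕(G) = 6; verdict: NONSINGULAR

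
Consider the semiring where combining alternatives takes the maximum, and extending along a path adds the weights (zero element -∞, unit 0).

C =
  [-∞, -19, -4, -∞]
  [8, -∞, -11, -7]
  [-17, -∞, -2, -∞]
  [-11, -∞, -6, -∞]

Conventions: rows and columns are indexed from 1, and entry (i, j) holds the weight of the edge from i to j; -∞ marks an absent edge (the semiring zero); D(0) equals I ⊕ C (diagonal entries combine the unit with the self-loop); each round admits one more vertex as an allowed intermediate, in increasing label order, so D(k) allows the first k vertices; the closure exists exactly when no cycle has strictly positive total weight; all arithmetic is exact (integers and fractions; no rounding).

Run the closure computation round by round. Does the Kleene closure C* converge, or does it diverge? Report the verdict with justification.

D(0):
  [0, -19, -4, -∞]
  [8, 0, -11, -7]
  [-17, -∞, 0, -∞]
  [-11, -∞, -6, 0]
D(1):
  [0, -19, -4, -∞]
  [8, 0, 4, -7]
  [-17, -36, 0, -∞]
  [-11, -30, -6, 0]
D(2):
  [0, -19, -4, -26]
  [8, 0, 4, -7]
  [-17, -36, 0, -43]
  [-11, -30, -6, 0]
D(3):
  [0, -19, -4, -26]
  [8, 0, 4, -7]
  [-17, -36, 0, -43]
  [-11, -30, -6, 0]
D(4):
  [0, -19, -4, -26]
  [8, 0, 4, -7]
  [-17, -36, 0, -43]
  [-11, -30, -6, 0]
Key observation: every diagonal entry stays at the unit through all rounds, so no improving cycle exists.
Answer: CONVERGES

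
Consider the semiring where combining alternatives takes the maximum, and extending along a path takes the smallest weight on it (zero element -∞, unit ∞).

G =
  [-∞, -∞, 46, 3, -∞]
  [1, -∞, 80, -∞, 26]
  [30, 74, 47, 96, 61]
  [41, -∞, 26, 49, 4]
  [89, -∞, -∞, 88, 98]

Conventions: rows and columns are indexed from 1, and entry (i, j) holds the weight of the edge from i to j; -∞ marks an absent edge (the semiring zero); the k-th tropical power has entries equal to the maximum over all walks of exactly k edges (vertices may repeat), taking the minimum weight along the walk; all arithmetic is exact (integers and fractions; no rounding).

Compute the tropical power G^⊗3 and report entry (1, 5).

G^⊗2:
  [30, 46, 46, 46, 46]
  [30, 74, 47, 80, 61]
  [61, 47, 74, 61, 61]
  [41, 26, 41, 49, 26]
  [89, -∞, 46, 88, 98]
G^⊗3:
  [46, 46, 46, 46, 46]
  [61, 47, 74, 61, 61]
  [61, 74, 47, 74, 61]
  [41, 41, 41, 49, 41]
  [89, 46, 46, 88, 98]
Key observation: the optimum is the walk 1->3->5->5, with weight 46 min 61 min 98 = 46.
Optimal value attained by: walk 1->3->5->5.
Answer: (G^⊗3)[1][5] = 46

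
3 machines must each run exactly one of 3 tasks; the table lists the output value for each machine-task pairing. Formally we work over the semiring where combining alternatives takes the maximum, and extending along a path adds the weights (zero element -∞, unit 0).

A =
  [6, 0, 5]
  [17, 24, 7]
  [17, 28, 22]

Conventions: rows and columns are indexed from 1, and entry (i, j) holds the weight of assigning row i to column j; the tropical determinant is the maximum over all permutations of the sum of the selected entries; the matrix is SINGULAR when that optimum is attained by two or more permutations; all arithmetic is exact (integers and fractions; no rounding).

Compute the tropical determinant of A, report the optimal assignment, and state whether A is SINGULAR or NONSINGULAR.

σ = (1, 2, 3): 6 + 24 + 22 = 52
σ = (1, 3, 2): 6 + 7 + 28 = 41
σ = (2, 1, 3): 0 + 17 + 22 = 39
σ = (2, 3, 1): 0 + 7 + 17 = 24
σ = (3, 1, 2): 5 + 17 + 28 = 50
σ = (3, 2, 1): 5 + 24 + 17 = 46
Optimal value attained by: σ = (1, 2, 3).
Answer: det⊕(A) = 52; verdict: NONSINGULAR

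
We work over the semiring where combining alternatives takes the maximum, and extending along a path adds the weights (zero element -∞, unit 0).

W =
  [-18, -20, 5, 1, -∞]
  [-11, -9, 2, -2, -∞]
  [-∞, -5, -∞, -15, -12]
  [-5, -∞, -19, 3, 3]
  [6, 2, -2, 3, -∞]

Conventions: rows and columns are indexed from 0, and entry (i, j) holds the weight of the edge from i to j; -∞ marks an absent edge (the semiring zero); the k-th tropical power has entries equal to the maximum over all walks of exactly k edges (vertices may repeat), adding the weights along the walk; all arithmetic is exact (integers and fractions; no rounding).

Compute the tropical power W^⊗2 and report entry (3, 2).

W^⊗2:
  [-4, 0, -13, 4, 4]
  [-7, -3, -6, 1, 1]
  [-6, -10, -3, -7, -12]
  [9, 5, 1, 6, 6]
  [-2, -7, 11, 7, 6]
Key observation: the optimum is the walk 3->4->2, with weight 3 + (-2) = 1.
Optimal value attained by: walk 3->4->2.
Answer: (W^⊗2)[3][2] = 1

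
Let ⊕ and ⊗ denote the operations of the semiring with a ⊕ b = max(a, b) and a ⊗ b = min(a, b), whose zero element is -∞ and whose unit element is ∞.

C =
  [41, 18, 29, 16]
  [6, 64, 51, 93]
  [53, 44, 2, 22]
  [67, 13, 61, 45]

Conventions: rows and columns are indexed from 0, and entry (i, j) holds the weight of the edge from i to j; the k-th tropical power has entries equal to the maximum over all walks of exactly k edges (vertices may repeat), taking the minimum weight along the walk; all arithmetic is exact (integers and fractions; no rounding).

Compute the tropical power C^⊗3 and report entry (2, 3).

C^⊗2:
  [41, 29, 29, 22]
  [67, 64, 61, 64]
  [41, 44, 44, 44]
  [53, 44, 45, 45]
C^⊗3:
  [41, 29, 29, 29]
  [64, 64, 61, 64]
  [44, 44, 44, 44]
  [45, 44, 45, 45]
Key observation: the optimum is the walk 2->1->1->3, with weight 44 min 64 min 93 = 44.
Optimal value attained by: walk 2->1->1->3.
Answer: (C^⊗3)[2][3] = 44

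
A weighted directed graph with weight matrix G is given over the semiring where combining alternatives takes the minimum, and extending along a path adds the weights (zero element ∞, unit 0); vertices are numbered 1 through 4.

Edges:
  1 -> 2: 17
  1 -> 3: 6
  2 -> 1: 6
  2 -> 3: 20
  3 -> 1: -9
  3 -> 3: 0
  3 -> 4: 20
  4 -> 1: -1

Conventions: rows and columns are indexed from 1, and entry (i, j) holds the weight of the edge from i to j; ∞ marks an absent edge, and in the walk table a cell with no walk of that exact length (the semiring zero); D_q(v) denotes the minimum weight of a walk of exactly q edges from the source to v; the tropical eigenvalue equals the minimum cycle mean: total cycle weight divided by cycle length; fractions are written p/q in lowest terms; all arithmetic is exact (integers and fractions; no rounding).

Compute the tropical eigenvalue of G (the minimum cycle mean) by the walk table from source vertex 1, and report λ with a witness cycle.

q=0: [0, ∞, ∞, ∞]
q=1: [∞, 17, 6, ∞]
q=2: [-3, ∞, 6, 26]
q=3: [-3, 14, 3, 26]
q=4: [-6, 14, 3, 23]
Optimal cycle mean attained by: cycle 1->3->1, total 6 + (-9), length 2.
Answer: λ = -3/2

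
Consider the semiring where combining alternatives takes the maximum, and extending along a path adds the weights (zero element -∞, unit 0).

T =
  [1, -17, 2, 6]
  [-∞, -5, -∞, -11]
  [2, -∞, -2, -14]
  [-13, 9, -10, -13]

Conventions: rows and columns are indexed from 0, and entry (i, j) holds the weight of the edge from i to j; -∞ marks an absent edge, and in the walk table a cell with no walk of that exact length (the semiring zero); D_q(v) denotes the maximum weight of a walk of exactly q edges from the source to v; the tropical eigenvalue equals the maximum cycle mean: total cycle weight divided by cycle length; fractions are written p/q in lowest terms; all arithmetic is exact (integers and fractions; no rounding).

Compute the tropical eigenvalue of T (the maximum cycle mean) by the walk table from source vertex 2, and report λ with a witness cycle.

q=0: [-∞, -∞, 0, -∞]
q=1: [2, -∞, -2, -14]
q=2: [3, -5, 4, 8]
q=3: [6, 17, 5, 9]
q=4: [7, 18, 8, 12]
Optimal cycle mean attained by: cycle 0->2->0, total 2 + 2, length 2.
Answer: λ = 2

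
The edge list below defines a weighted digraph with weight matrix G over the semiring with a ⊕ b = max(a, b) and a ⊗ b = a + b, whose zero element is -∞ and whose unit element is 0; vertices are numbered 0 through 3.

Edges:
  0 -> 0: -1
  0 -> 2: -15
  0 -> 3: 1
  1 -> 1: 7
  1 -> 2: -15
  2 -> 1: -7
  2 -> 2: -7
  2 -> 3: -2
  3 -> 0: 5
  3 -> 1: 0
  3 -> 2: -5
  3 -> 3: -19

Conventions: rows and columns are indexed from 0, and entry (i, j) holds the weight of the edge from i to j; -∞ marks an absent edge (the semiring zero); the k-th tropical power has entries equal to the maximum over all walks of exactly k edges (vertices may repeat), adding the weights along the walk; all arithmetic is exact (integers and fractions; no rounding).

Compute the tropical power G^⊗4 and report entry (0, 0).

G^⊗2:
  [6, 1, -4, 0]
  [-∞, 14, -8, -17]
  [3, 0, -7, -9]
  [4, 7, -10, 6]
G^⊗3:
  [5, 8, -5, 7]
  [-12, 21, -1, -10]
  [2, 7, -12, 4]
  [11, 14, 1, 5]
G^⊗4:
  [12, 15, 2, 6]
  [-5, 28, 6, -3]
  [9, 14, -1, 3]
  [10, 21, 0, 12]
Key observation: the optimum is the walk 0->3->0->3->0, with weight 1 + 5 + 1 + 5 = 12.
Optimal value attained by: walk 0->3->0->3->0.
Answer: (G^⊗4)[0][0] = 12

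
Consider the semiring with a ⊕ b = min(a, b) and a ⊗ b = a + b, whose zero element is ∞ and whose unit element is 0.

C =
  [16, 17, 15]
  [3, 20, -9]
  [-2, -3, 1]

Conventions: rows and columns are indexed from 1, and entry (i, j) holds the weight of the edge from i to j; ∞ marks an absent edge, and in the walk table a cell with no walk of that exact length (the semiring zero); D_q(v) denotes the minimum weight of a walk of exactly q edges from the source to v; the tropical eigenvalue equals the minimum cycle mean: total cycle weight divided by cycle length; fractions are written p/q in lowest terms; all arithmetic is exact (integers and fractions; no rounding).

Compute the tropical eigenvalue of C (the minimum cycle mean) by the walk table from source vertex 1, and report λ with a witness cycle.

q=0: [0, ∞, ∞]
q=1: [16, 17, 15]
q=2: [13, 12, 8]
q=3: [6, 5, 3]
Optimal cycle mean attained by: cycle 2->3->2, total (-9) + (-3), length 2.
Answer: λ = -6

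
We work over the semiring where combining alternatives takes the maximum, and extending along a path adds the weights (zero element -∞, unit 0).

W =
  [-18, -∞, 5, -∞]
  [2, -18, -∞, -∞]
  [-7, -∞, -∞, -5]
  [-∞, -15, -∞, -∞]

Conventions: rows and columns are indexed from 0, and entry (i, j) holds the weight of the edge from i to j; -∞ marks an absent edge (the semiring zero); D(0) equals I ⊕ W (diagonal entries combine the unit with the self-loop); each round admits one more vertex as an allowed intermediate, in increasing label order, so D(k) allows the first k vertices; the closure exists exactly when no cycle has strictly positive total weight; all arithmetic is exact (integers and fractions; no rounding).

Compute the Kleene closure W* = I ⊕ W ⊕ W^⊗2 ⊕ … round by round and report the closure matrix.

D(0):
  [0, -∞, 5, -∞]
  [2, 0, -∞, -∞]
  [-7, -∞, 0, -5]
  [-∞, -15, -∞, 0]
D(1):
  [0, -∞, 5, -∞]
  [2, 0, 7, -∞]
  [-7, -∞, 0, -5]
  [-∞, -15, -∞, 0]
D(2):
  [0, -∞, 5, -∞]
  [2, 0, 7, -∞]
  [-7, -∞, 0, -5]
  [-13, -15, -8, 0]
D(3):
  [0, -∞, 5, 0]
  [2, 0, 7, 2]
  [-7, -∞, 0, -5]
  [-13, -15, -8, 0]
D(4):
  [0, -15, 5, 0]
  [2, 0, 7, 2]
  [-7, -20, 0, -5]
  [-13, -15, -8, 0]
Answer: W* = [[0, -15, 5, 0], [2, 0, 7, 2], [-7, -20, 0, -5], [-13, -15, -8, 0]]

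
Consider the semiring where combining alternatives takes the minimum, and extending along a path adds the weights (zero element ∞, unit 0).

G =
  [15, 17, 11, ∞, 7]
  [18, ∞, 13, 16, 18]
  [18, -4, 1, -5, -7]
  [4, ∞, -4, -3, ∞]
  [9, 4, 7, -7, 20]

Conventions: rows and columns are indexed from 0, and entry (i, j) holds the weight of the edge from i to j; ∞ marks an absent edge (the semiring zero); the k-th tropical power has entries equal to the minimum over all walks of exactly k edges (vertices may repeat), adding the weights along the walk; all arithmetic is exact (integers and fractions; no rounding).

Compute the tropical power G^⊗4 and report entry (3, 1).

G^⊗2:
  [16, 7, 12, 0, 4]
  [20, 9, 12, 8, 6]
  [-1, -3, -9, -14, -6]
  [1, -8, -7, -9, -11]
  [-3, 3, -11, -10, 0]
G^⊗3:
  [4, 8, -4, -3, 5]
  [12, 8, 4, -1, 5]
  [-10, -13, -18, -17, -16]
  [-5, -11, -13, -18, -14]
  [-6, -15, -14, -16, -18]
G^⊗4:
  [1, -8, -7, -9, -11]
  [3, 0, -5, -4, -3]
  [-13, -22, -21, -23, -25]
  [-14, -17, -22, -21, -20]
  [-12, -18, -20, -25, -21]
Key observation: the optimum is the walk 3->2->3->2->1, with weight (-4) + (-5) + (-4) + (-4) = -17.
Optimal value attained by: walk 3->2->3->2->1.
Answer: (G^⊗4)[3][1] = -17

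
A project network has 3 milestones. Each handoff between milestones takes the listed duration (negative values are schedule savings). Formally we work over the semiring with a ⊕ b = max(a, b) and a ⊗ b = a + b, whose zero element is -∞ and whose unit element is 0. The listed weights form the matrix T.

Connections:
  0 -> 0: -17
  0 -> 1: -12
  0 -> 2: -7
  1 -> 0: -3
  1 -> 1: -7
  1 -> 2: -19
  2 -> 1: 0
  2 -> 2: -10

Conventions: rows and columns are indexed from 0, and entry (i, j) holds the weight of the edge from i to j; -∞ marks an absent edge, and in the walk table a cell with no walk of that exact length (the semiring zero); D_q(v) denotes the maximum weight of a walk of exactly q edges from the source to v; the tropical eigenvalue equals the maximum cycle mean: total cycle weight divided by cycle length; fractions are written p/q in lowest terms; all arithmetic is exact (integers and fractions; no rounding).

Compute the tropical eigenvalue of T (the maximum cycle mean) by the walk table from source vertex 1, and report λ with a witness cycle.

q=0: [-∞, 0, -∞]
q=1: [-3, -7, -19]
q=2: [-10, -14, -10]
q=3: [-17, -10, -17]
Optimal cycle mean attained by: cycle 0->2->1->0, total (-7) + 0 + (-3), length 3.
Answer: λ = -10/3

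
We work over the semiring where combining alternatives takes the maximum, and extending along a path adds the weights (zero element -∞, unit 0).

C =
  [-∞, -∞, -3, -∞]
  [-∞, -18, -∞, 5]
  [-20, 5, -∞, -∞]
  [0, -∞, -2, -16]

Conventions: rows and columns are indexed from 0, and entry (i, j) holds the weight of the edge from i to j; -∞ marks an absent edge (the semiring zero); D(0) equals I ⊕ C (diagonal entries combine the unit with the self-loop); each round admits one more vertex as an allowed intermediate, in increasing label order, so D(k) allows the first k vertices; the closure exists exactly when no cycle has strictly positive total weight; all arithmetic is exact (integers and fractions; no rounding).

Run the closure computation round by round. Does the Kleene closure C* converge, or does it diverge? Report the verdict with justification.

D(0):
  [0, -∞, -3, -∞]
  [-∞, 0, -∞, 5]
  [-20, 5, 0, -∞]
  [0, -∞, -2, 0]
D(1):
  [0, -∞, -3, -∞]
  [-∞, 0, -∞, 5]
  [-20, 5, 0, -∞]
  [0, -∞, -2, 0]
D(2):
  [0, -∞, -3, -∞]
  [-∞, 0, -∞, 5]
  [-20, 5, 0, 10]
  [0, -∞, -2, 0]
Detection: at round 3, diagonal entry (3, 3) turns strictly positive.
Key observation: the cycle 3->0->2->1->3 has total weight 0 + (-3) + 5 + 5, which is strictly positive.
Answer: DIVERGES — positive cycle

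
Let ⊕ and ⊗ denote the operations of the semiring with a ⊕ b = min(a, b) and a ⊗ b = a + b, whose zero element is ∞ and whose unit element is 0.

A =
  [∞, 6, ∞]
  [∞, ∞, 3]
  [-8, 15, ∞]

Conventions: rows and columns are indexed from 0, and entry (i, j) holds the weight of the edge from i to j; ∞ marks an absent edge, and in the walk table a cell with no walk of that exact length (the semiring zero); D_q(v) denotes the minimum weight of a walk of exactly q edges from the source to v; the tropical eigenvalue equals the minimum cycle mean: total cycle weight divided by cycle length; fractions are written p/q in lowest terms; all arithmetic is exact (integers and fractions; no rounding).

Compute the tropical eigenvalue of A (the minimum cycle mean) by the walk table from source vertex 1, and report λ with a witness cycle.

q=0: [∞, 0, ∞]
q=1: [∞, ∞, 3]
q=2: [-5, 18, ∞]
q=3: [∞, 1, 21]
Optimal cycle mean attained by: cycle 0->1->2->0, total 6 + 3 + (-8), length 3.
Answer: λ = 1/3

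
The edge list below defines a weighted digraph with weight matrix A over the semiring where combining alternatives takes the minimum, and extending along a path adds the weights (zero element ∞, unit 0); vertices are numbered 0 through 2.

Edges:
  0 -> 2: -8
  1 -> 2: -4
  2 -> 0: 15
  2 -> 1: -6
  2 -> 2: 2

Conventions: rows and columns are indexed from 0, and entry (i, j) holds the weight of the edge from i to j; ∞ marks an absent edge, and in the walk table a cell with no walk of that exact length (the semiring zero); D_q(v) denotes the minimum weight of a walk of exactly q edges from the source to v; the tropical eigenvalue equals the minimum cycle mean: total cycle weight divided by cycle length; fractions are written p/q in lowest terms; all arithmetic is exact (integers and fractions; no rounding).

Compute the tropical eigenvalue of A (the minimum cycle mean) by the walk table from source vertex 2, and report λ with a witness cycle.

q=0: [∞, ∞, 0]
q=1: [15, -6, 2]
q=2: [17, -4, -10]
q=3: [5, -16, -8]
Optimal cycle mean attained by: cycle 1->2->1, total (-4) + (-6), length 2.
Answer: λ = -5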